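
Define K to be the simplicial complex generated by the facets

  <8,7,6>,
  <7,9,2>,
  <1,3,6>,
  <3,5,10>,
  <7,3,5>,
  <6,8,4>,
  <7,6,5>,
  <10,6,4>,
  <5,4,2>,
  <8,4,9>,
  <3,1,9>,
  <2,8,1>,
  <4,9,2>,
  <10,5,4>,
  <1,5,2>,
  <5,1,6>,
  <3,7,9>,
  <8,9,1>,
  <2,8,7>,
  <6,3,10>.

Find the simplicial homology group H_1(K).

H_1 ≅ Z × Z/2.

Take the total order 1 < 2 < 3 < 4 < 5 < 6 < 7 < 8 < 9 < 10 on the vertex set. Then K (dimension 2) consists of the simplices:

  0-simplices (10): [1], [2], [3], [4], [5], [6], [7], [8], [9], [10]
  1-simplices (30): (30 of them)
  2-simplices (20): (20 of them)

Hence C_0 ≅ Z^10, C_1 ≅ Z^30, C_2 ≅ Z^20.

The boundary map ∂_1: C_1 → C_0 sends each edge [p,q] (with p < q) to q − p.
As a 10×30 matrix over Z this has rank 9, with invariant factors (1,1,1,1,1,1,1,1,1).

The boundary map ∂_2: C_2 → C_1 sends each 2-simplex [p,q,r] to [q,r] − [p,r] + [p,q]. For instance
  ∂[2,4,5] = [4,5] − [2,5] + [2,4],
  ∂[1,3,9] = [3,9] − [1,9] + [1,3].
The 30×20 boundary matrix has rank 20 and Smith normal form diag(1,1,1,1,1,1,1,1,1,1,1,1,1,1,1,1,1,1,1,2).

Computing H_k = (kernel of ∂_k) / (image of ∂_{k+1}):

  H_1: rank ker ∂_1 − rank ∂_2 = (30 − 9) − 20 = 1, and ∂_2 has invariant factor 2 > 1, so H_1 ≅ Z × Z/2.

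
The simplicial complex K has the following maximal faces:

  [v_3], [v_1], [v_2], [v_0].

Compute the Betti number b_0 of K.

Order the vertices as v_0 < v_1 < v_2 < v_3. Listing each simplex with vertices in this order, K has dimension 0 with simplices:

  0-simplices (4): [v_0], [v_1], [v_2], [v_3]

so the chain groups are C_0 ≅ Z^4.

Computing H_k = (kernel of ∂_k) / (image of ∂_{k+1}):

  H_0: rank C_0 − rank ∂_1 = 4 − 0 = 4, and there is no ∂_1, so H_0 = Z^4.

Hence the Betti numbers are b_0 = 4.

b_0 = 4.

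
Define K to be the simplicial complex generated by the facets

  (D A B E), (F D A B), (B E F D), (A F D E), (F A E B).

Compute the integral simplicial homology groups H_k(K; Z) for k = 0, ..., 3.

Fix the vertex order A < B < D < E < F and write every simplex with vertices in increasing order. Then dim K = 3 and the simplices of K are:

  0-simplices (5): A, B, D, E, F
  1-simplices (10): AB, AD, AE, AF, BD, BE, BF, DE, DF, EF
  2-simplices (10): ABD, ABE, ABF, ADE, ADF, AEF, BDE, BDF, BEF, DEF
  3-simplices (5): ABDE, ABDF, ABEF, ADEF, BDEF

giving chain groups C_0 ≅ Z^5, C_1 ≅ Z^10, C_2 ≅ Z^10, C_3 ≅ Z^5.

The boundary map ∂_1: C_1 → C_0 is given by ∂[p,q] = [q] − [p]. For instance
  ∂BF = F − B.
The resulting 5×10 matrix has rank 4, and its Smith normal form has invariant factors (1,1,1,1).

Boundary ∂_2: C_2 → C_1 acts by ∂[p,q,r] = [q,r] − [p,r] + [p,q]. For instance
  ∂BDE = DE − BE + BD,
  ∂ABD = BD − AD + AB.
The resulting 10×10 matrix has rank 6, and its Smith normal form has invariant factors (1,1,1,1,1,1).

∂_3: C_3 → C_2 sends each 3-simplex σ to the alternating sum Σ_i (−1)^i (σ with its i-th vertex removed). For instance
  ∂ABDE = BDE − ADE + ABE − ABD,
  ∂ADEF = DEF − AEF + ADF − ADE.
The 10×5 boundary matrix has rank 4 and Smith normal form diag(1,1,1,1).

Computing H_k = (kernel of ∂_k) / (image of ∂_{k+1}):

  H_0: rank C_0 − rank ∂_1 = 5 − 4 = 1, and the invariant factors of ∂_1 are all 1, so H_0 = Z.
  H_1: rank ker ∂_1 − rank ∂_2 = (10 − 4) − 6 = 0, and the invariant factors of ∂_2 are all 1, so H_1 = 0.
  H_2: rank ker ∂_2 − rank ∂_3 = (10 − 6) − 4 = 0, and the invariant factors of ∂_3 are all 1, so H_2 = 0.
  H_3: rank ker ∂_3 − rank ∂_4 = (5 − 4) − 0 = 1, and there is no ∂_4, so H_3 = Z.

(K is a triangulation of the 3-sphere S^3.)

H_0 = Z,  H_1 = 0,  H_2 = 0,  H_3 = Z.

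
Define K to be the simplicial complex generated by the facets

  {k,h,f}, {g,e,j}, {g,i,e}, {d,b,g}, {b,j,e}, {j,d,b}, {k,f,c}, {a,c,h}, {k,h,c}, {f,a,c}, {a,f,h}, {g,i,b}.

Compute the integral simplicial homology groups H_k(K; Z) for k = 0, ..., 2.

H_0 ≅ Z^2,  H_1 ≅ Z,  H_2 ≅ Z.

Fix the vertex order a < b < c < d < e < f < g < h < i < j < k and write every simplex with vertices in increasing order. Then dim K = 2 and the simplices of K are:

  0-simplices (11): a, b, c, d, e, f, g, h, i, j, k
  1-simplices (21): ac, af, ah, bd, be, bg, bi, bj, cf, ch, ck, dg, dj, eg, ei, ej, fh, fk, gi, gj, hk
  2-simplices (12): acf, ach, afh, bdg, bdj, bej, bgi, cfk, chk, egi, egj, fhk

Hence C_0 ≅ Z^11, C_1 ≅ Z^21, C_2 ≅ Z^12.

The boundary map ∂_1: C_1 → C_0 sends each edge [p,q] (with p < q) to q − p. For instance
  ∂af = f − a.
As a 11×21 matrix over Z this has rank 9, with invariant factors (1,1,1,1,1,1,1,1,1).

The boundary map ∂_2: C_2 → C_1 acts by ∂[p,q,r] = [q,r] − [p,r] + [p,q]. For instance
  ∂bej = ej − bj + be,
  ∂bgi = gi − bi + bg.
The resulting 21×12 matrix has rank 11, and its Smith normal form has invariant factors (1,1,1,1,1,1,1,1,1,1,1).

Now H_k = ker ∂_k / im ∂_{k+1}, so:

  H_0: rank C_0 − rank ∂_1 = 11 − 9 = 2, and the invariant factors of ∂_1 are all 1, so H_0 ≅ Z^2.
  H_1: rank ker ∂_1 − rank ∂_2 = (21 − 9) − 11 = 1, and the invariant factors of ∂_2 are all 1, so H_1 ≅ Z.
  H_2: rank ker ∂_2 − rank ∂_3 = (12 − 11) − 0 = 1, and there is no ∂_3, so H_2 ≅ Z.

(K is a triangulation of the disjoint union of the cylinder S^1 x I and the 2-sphere S^2.)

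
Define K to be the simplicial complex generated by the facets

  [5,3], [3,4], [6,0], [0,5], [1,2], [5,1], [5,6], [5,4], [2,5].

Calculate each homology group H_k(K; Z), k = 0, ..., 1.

K has 7 vertices, 9 edges.
rank ∂_0 = 0, rank ∂_1 = 6 ⇒ b_0 = 7 − 0 − 6 = 1; all invariant factors of ∂_1 are 1 so no torsion. So H_0 = Z.
rank ∂_1 = 6, rank ∂_2 = 0 ⇒ b_1 = 9 − 6 − 0 = 3. So H_1 = Z^3.

H_0 ≅ Z,  H_1 ≅ Z^3.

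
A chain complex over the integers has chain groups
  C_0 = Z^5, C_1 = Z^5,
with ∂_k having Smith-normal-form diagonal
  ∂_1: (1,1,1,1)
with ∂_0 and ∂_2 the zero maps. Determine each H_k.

H_0: b_0 = 5 − 0 − 4 = 1; torsion from ∂_1 factors > 1: none. So H_0 = Z.
H_1: b_1 = 5 − 4 − 0 = 1; torsion from ∂_2 factors > 1: none. So H_1 = Z.

H_0 = Z,  H_1 = Z.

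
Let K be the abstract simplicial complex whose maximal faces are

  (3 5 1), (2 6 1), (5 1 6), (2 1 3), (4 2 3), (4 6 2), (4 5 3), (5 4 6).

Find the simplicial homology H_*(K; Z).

H_0 ≅ Z,  H_1 = 0,  H_2 ≅ Z.

We work with the vertex ordering 1 < 2 < 3 < 4 < 5 < 6. The simplices of K, each written with vertices in increasing order, are:

  0-simplices (6): [1], [2], [3], [4], [5], [6]
  1-simplices (12): [1,2], [1,3], [1,5], [1,6], [2,3], [2,4], [2,6], [3,4], [3,5], [4,5], [4,6], [5,6]
  2-simplices (8): [1,2,3], [1,2,6], [1,3,5], [1,5,6], [2,3,4], [2,4,6], [3,4,5], [4,5,6]

Hence C_0 ≅ Z^6, C_1 ≅ Z^12, C_2 ≅ Z^8.

The boundary map ∂_1: C_1 → C_0 is given by ∂[p,q] = [q] − [p].
The 6×12 boundary matrix has rank 5 and Smith normal form diag(1,1,1,1,1).

∂_2: C_2 → C_1 acts by ∂[p,q,r] = [q,r] − [p,r] + [p,q]. For instance
  ∂[1,2,3] = [2,3] − [1,3] + [1,2],
  ∂[1,3,5] = [3,5] − [1,5] + [1,3].
The 12×8 boundary matrix has rank 7 and Smith normal form diag(1,1,1,1,1,1,1).

Computing H_k = (kernel of ∂_k) / (image of ∂_{k+1}):

  H_0: rank C_0 − rank ∂_1 = 6 − 5 = 1, and the invariant factors of ∂_1 are all 1, so H_0 ≅ Z.
  H_1: rank ker ∂_1 − rank ∂_2 = (12 − 5) − 7 = 0, and the invariant factors of ∂_2 are all 1, so H_1 ≅ 0.
  H_2: rank ker ∂_2 − rank ∂_3 = (8 − 7) − 0 = 1, and there is no ∂_3, so H_2 ≅ Z.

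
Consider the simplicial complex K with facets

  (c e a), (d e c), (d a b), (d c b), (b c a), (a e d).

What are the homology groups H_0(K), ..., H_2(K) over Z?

Take the total order a < b < c < d < e on the vertex set. Then K (dimension 2) consists of the simplices:

  0-simplices (5): a, b, c, d, e
  1-simplices (9): ab, ac, ad, ae, bc, bd, cd, ce, de
  2-simplices (6): abc, abd, ace, ade, bcd, cde

Hence C_0 ≅ Z^5, C_1 ≅ Z^9, C_2 ≅ Z^6.

The boundary map ∂_1: C_1 → C_0 is given by ∂[p,q] = [q] − [p]. For instance
  ∂bd = d − b.
This gives a 5×9 integer matrix of rank 4; reducing to Smith normal form yields diagonal entries (1,1,1,1).

The boundary map ∂_2: C_2 → C_1 sends each 2-simplex [p,q,r] to [q,r] − [p,r] + [p,q]. For instance
  ∂cde = de − ce + cd,
  ∂abd = bd − ad + ab.
The resulting 9×6 matrix has rank 5, and its Smith normal form has invariant factors (1,1,1,1,1).

Reading off H_k = ker ∂_k / im ∂_{k+1}:

  H_0: rank C_0 − rank ∂_1 = 5 − 4 = 1, and the invariant factors of ∂_1 are all 1, so H_0 ≅ Z.
  H_1: rank ker ∂_1 − rank ∂_2 = (9 − 4) − 5 = 0, and the invariant factors of ∂_2 are all 1, so H_1 ≅ 0.
  H_2: rank ker ∂_2 − rank ∂_3 = (6 − 5) − 0 = 1, and there is no ∂_3, so H_2 ≅ Z.

As a check, the Euler characteristic is 5 − 9 + 6 = 2, which agrees with 1 − 0 + 1 = 2.
(K is a triangulation of the 2-sphere S^2.)

H_0 = Z,  H_1 = 0,  H_2 = Z.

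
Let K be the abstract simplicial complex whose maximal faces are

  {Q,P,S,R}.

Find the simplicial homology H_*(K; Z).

Fix the vertex order P < Q < R < S and write every simplex with vertices in increasing order. Then dim K = 3 and the simplices of K are:

  0-simplices (4): P, Q, R, S
  1-simplices (6): PQ, PR, PS, QR, QS, RS
  2-simplices (4): PQR, PQS, PRS, QRS
  3-simplices (1): PQRS

so the chain groups are C_0 ≅ Z^4, C_1 ≅ Z^6, C_2 ≅ Z^4, C_3 ≅ Z^1.

The boundary map ∂_1: C_1 → C_0 sends each edge [p,q] (with p < q) to q − p. For instance
  ∂PS = S − P.
As a 4×6 matrix over Z this has rank 3, with invariant factors (1,1,1).

∂_2: C_2 → C_1 maps a triangle to the signed sum of its edges. For instance
  ∂PQS = QS − PS + PQ,
  ∂PRS = RS − PS + PR.
As a 6×4 matrix over Z this has rank 3, with invariant factors (1,1,1).

∂_3: C_3 → C_2 sends each 3-simplex σ to the alternating sum Σ_i (−1)^i (σ with its i-th vertex removed). For instance
  ∂PQRS = QRS − PRS + PQS − PQR.
As a 4×1 matrix over Z this has rank 1, with invariant factors (1).

From H_k ≅ ker(∂_k) / im(∂_{k+1}) we obtain:

  H_0: rank C_0 − rank ∂_1 = 4 − 3 = 1, and the invariant factors of ∂_1 are all 1, so H_0 ≅ Z.
  H_1: rank ker ∂_1 − rank ∂_2 = (6 − 3) − 3 = 0, and the invariant factors of ∂_2 are all 1, so H_1 ≅ 0.
  H_2: rank ker ∂_2 − rank ∂_3 = (4 − 3) − 1 = 0, and the invariant factors of ∂_3 are all 1, so H_2 ≅ 0.
  H_3: rank ker ∂_3 − rank ∂_4 = (1 − 1) − 0 = 0, and there is no ∂_4, so H_3 ≅ 0.

H_0 ≅ Z,  H_1 = 0,  H_2 = 0,  H_3 = 0.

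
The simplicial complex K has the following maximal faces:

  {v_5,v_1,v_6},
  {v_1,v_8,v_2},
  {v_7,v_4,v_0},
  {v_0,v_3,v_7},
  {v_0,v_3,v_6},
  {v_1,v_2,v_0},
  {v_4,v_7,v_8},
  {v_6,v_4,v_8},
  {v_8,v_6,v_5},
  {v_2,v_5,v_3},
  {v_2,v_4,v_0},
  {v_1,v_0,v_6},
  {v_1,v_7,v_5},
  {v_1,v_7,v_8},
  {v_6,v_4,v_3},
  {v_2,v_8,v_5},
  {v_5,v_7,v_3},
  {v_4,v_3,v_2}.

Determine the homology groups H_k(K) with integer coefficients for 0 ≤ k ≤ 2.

K has 9 vertices, 27 edges, 18 triangles.
rank ∂_0 = 0, rank ∂_1 = 8 ⇒ b_0 = 9 − 0 − 8 = 1; all invariant factors of ∂_1 are 1 so no torsion. So H_0 = Z.
rank ∂_1 = 8, rank ∂_2 = 18 ⇒ b_1 = 27 − 8 − 18 = 1; ∂_2 has invariant factor(s) [2] giving torsion. So H_1 = Z ⊕ Z_2.
rank ∂_2 = 18, rank ∂_3 = 0 ⇒ b_2 = 18 − 18 − 0 = 0. So H_2 = 0.

H_0 ≅ Z,  H_1 ≅ Z ⊕ Z_2,  H_2 = 0.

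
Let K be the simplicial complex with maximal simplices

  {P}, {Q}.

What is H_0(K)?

H_0 = Z^2.

Take the total order P < Q on the vertex set. Then K (dimension 0) consists of the simplices:

  0-simplices (2): P, Q

Hence C_0 ≅ Z^2.

Now H_k = ker ∂_k / im ∂_{k+1}, so:

  H_0: rank C_0 − rank ∂_1 = 2 − 0 = 2, and there is no ∂_1, so H_0 ≅ Z^2.

(K is a triangulation of a set of 2 points.)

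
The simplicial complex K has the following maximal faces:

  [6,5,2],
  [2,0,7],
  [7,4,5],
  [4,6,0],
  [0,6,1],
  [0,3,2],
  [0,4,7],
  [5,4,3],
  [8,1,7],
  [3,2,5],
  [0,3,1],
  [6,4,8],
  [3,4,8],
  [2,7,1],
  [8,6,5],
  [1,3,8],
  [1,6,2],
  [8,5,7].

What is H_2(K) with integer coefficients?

H_2 = 0.

Fix the vertex order 0 < 1 < 2 < 3 < 4 < 5 < 6 < 7 < 8 and write every simplex with vertices in increasing order. Then dim K = 2 and the simplices of K are:

  0-simplices (9): [0], [1], [2], [3], [4], [5], [6], [7], [8]
  1-simplices (27): (27 of them)
  2-simplices (18): [0,1,3], [0,1,6], [0,2,3], [0,2,7], [0,4,6], [0,4,7], [1,2,6], [1,2,7], [1,3,8], [1,7,8], [2,3,5], [2,5,6], [3,4,5], [3,4,8], [4,5,7], [4,6,8], [5,6,8], [5,7,8]

so the chain groups are C_0 ≅ Z^9, C_1 ≅ Z^27, C_2 ≅ Z^18.

∂_1: C_1 → C_0 maps an edge to its endpoints' difference, ∂[p,q] = q − p. For instance
  ∂[3,8] = [8] − [3].
The 9×27 boundary matrix has rank 8 and Smith normal form diag(1,1,1,1,1,1,1,1).

∂_2: C_2 → C_1 acts by ∂[p,q,r] = [q,r] − [p,r] + [p,q]. For instance
  ∂[5,7,8] = [7,8] − [5,8] + [5,7],
  ∂[1,3,8] = [3,8] − [1,8] + [1,3].
The 27×18 boundary matrix has rank 18 and Smith normal form diag(1,1,1,1,1,1,1,1,1,1,1,1,1,1,1,1,1,2).

Computing H_k = (kernel of ∂_k) / (image of ∂_{k+1}):

  H_2: rank ker ∂_2 − rank ∂_3 = (18 − 18) − 0 = 0, and there is no ∂_3, so H_2 ≅ 0.

(K is a triangulation of the Klein bottle.)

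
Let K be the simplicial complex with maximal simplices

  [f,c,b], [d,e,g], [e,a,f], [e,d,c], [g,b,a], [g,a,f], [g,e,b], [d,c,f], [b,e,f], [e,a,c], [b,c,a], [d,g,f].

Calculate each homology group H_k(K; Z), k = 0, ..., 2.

H_0 ≅ Z,  H_1 ≅ Z/2Z,  H_2 = 0.

Take the total order a < b < c < d < e < f < g on the vertex set. Then K (dimension 2) consists of the simplices:

  0-simplices (7): a, b, c, d, e, f, g
  1-simplices (18): ab, ac, ae, af, ag, bc, be, bf, bg, cd, ce, cf, de, df, dg, ef, eg, fg
  2-simplices (12): abc, abg, ace, aef, afg, bcf, bef, beg, cde, cdf, deg, dfg

Hence C_0 ≅ Z^7, C_1 ≅ Z^18, C_2 ≅ Z^12.

Boundary ∂_1: C_1 → C_0 sends each edge [p,q] (with p < q) to q − p.
This gives a 7×18 integer matrix of rank 6; reducing to Smith normal form yields diagonal entries (1,1,1,1,1,1).

The boundary map ∂_2: C_2 → C_1 sends each 2-simplex [p,q,r] to [q,r] − [p,r] + [p,q]. For instance
  ∂beg = eg − bg + be,
  ∂dfg = fg − dg + df.
As a 18×12 matrix over Z this has rank 12, with invariant factors (1,1,1,1,1,1,1,1,1,1,1,2).

Now H_k = ker ∂_k / im ∂_{k+1}, so:

  H_0: rank C_0 − rank ∂_1 = 7 − 6 = 1, and the invariant factors of ∂_1 are all 1, so H_0 ≅ Z.
  H_1: rank ker ∂_1 − rank ∂_2 = (18 − 6) − 12 = 0, and ∂_2 has invariant factor 2 > 1, so H_1 ≅ Z/2Z.
  H_2: rank ker ∂_2 − rank ∂_3 = (12 − 12) − 0 = 0, and there is no ∂_3, so H_2 ≅ 0.

(K is a triangulation of the real projective plane RP^2.)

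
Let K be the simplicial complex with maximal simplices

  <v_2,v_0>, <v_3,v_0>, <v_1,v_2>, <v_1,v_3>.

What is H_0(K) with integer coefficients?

H_0 ≅ Z.

We work with the vertex ordering v_0 < v_1 < v_2 < v_3. The simplices of K, each written with vertices in increasing order, are:

  0-simplices (4): [v_0], [v_1], [v_2], [v_3]
  1-simplices (4): [v_0,v_2], [v_0,v_3], [v_1,v_2], [v_1,v_3]

giving chain groups C_0 ≅ Z^4, C_1 ≅ Z^4.

∂_1: C_1 → C_0 maps an edge to its endpoints' difference, ∂[p,q] = q − p. For instance
  ∂[v_0,v_2] = [v_2] − [v_0].
As a 4×4 matrix over Z this has rank 3, with invariant factors (1,1,1).

Reading off H_k = ker ∂_k / im ∂_{k+1}:

  H_0: rank C_0 − rank ∂_1 = 4 − 3 = 1, and the invariant factors of ∂_1 are all 1, so H_0 = Z.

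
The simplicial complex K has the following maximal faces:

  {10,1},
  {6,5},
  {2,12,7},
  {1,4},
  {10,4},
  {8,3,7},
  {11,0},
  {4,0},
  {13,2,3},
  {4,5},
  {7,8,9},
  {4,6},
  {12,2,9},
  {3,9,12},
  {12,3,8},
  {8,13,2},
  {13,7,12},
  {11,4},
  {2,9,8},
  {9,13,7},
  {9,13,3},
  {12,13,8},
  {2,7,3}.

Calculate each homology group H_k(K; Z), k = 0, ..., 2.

H_0 ≅ Z^2,  H_1 ≅ Z^5,  H_2 ≅ Z.

K has 14 vertices, 30 edges, 14 triangles.
rank ∂_0 = 0, rank ∂_1 = 12 ⇒ b_0 = 14 − 0 − 12 = 2; all invariant factors of ∂_1 are 1 so no torsion. So H_0 = Z^2.
rank ∂_1 = 12, rank ∂_2 = 13 ⇒ b_1 = 30 − 12 − 13 = 5; all invariant factors of ∂_2 are 1 so no torsion. So H_1 = Z^5.
rank ∂_2 = 13, rank ∂_3 = 0 ⇒ b_2 = 14 − 13 − 0 = 1. So H_2 = Z.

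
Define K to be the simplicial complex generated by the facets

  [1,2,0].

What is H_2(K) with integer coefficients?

Fix the vertex order 0 < 1 < 2 and write every simplex with vertices in increasing order. Then dim K = 2 and the simplices of K are:

  0-simplices (3): [0], [1], [2]
  1-simplices (3): [0,1], [0,2], [1,2]
  2-simplices (1): [0,1,2]

giving chain groups C_0 ≅ Z^3, C_1 ≅ Z^3, C_2 ≅ Z^1.

The boundary map ∂_1: C_1 → C_0 maps an edge to its endpoints' difference, ∂[p,q] = q − p. For instance
  ∂[0,2] = [2] − [0].
This gives a 3×3 integer matrix of rank 2; reducing to Smith normal form yields diagonal entries (1,1).

Boundary ∂_2: C_2 → C_1 maps a triangle to the signed sum of its edges. For instance
  ∂[0,1,2] = [1,2] − [0,2] + [0,1].
This gives a 3×1 integer matrix of rank 1; reducing to Smith normal form yields diagonal entries (1).

Computing H_k = (kernel of ∂_k) / (image of ∂_{k+1}):

  H_2: rank ker ∂_2 − rank ∂_3 = (1 − 1) − 0 = 0, and there is no ∂_3, so H_2 = 0.

H_2 ≅ 0.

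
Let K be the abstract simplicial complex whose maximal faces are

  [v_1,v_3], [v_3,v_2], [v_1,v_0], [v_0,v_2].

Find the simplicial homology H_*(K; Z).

Order the vertices as v_0 < v_1 < v_2 < v_3. Listing each simplex with vertices in this order, K has dimension 1 with simplices:

  0-simplices (4): [v_0], [v_1], [v_2], [v_3]
  1-simplices (4): [v_0,v_1], [v_0,v_2], [v_1,v_3], [v_2,v_3]

giving chain groups C_0 ≅ Z^4, C_1 ≅ Z^4.

∂_1: C_1 → C_0 sends each edge [p,q] (with p < q) to q − p.
As a 4×4 matrix over Z this has rank 3, with invariant factors (1,1,1).

From H_k ≅ ker(∂_k) / im(∂_{k+1}) we obtain:

  H_0: rank C_0 − rank ∂_1 = 4 − 3 = 1, and the invariant factors of ∂_1 are all 1, so H_0 ≅ Z.
  H_1: rank ker ∂_1 − rank ∂_2 = (4 − 3) − 0 = 1, and there is no ∂_2, so H_1 ≅ Z.

(K is a triangulation of the circle S^1.)

H_0 ≅ Z,  H_1 ≅ Z.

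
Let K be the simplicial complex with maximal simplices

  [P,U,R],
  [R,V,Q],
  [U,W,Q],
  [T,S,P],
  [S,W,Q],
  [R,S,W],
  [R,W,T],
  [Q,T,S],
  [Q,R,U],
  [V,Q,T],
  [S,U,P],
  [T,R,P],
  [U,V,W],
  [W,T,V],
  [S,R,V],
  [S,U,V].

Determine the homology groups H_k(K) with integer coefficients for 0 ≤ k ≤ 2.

H_0 = Z,  H_1 = Z^2,  H_2 = Z.

Take the total order P < Q < R < S < T < U < V < W on the vertex set. Then K (dimension 2) consists of the simplices:

  0-simplices (8): P, Q, R, S, T, U, V, W
  1-simplices (24): PR, PS, PT, PU, QR, QS, QT, QU, QV, QW, RS, RT, RU, RV, RW, ST, SU, SV, SW, TV, TW, UV, UW, VW
  2-simplices (16): PRT, PRU, PST, PSU, QRU, QRV, QST, QSW, QTV, QUW, RSV, RSW, RTW, SUV, TVW, UVW

giving chain groups C_0 ≅ Z^8, C_1 ≅ Z^24, C_2 ≅ Z^16.

The boundary map ∂_1: C_1 → C_0 is given by ∂[p,q] = [q] − [p]. For instance
  ∂PT = T − P.
The resulting 8×24 matrix has rank 7, and its Smith normal form has invariant factors (1,1,1,1,1,1,1).

∂_2: C_2 → C_1 acts by ∂[p,q,r] = [q,r] − [p,r] + [p,q]. For instance
  ∂RSV = SV − RV + RS,
  ∂PSU = SU − PU + PS.
The 24×16 boundary matrix has rank 15 and Smith normal form diag(1,1,1,1,1,1,1,1,1,1,1,1,1,1,1).

Reading off H_k = ker ∂_k / im ∂_{k+1}:

  H_0: rank C_0 − rank ∂_1 = 8 − 7 = 1, and the invariant factors of ∂_1 are all 1, so H_0 ≅ Z.
  H_1: rank ker ∂_1 − rank ∂_2 = (24 − 7) − 15 = 2, and the invariant factors of ∂_2 are all 1, so H_1 ≅ Z^2.
  H_2: rank ker ∂_2 − rank ∂_3 = (16 − 15) − 0 = 1, and there is no ∂_3, so H_2 ≅ Z.

As a check, the Euler characteristic is 8 − 24 + 16 = 0, which agrees with 1 − 2 + 1 = 0.
(K is a triangulation of the torus T^2.)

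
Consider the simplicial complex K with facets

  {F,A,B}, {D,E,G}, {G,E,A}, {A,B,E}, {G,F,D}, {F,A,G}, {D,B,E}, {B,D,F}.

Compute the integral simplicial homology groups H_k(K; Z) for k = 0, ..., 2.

K has 6 vertices, 12 edges, 8 triangles.
rank ∂_0 = 0, rank ∂_1 = 5 ⇒ b_0 = 6 − 0 − 5 = 1; all invariant factors of ∂_1 are 1 so no torsion. So H_0 ≅ Z.
rank ∂_1 = 5, rank ∂_2 = 7 ⇒ b_1 = 12 − 5 − 7 = 0; all invariant factors of ∂_2 are 1 so no torsion. So H_1 ≅ 0.
rank ∂_2 = 7, rank ∂_3 = 0 ⇒ b_2 = 8 − 7 − 0 = 1. So H_2 ≅ Z.

H_0 = Z,  H_1 = 0,  H_2 = Z.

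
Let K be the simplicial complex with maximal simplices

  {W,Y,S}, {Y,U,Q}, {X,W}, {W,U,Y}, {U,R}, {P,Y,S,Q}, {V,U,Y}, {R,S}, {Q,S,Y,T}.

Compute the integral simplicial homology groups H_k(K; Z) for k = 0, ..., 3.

H_0 ≅ Z,  H_1 ≅ Z,  H_2 = 0,  H_3 = 0.

We work with the vertex ordering P < Q < R < S < T < U < V < W < X < Y. The simplices of K, each written with vertices in increasing order, are:

  0-simplices (10): P, Q, R, S, T, U, V, W, X, Y
  1-simplices (19): PQ, PS, PY, QS, QT, QU, QY, RS, RU, ST, SW, SY, TY, UV, UW, UY, VY, WX, WY
  2-simplices (11): PQS, PQY, PSY, QST, QSY, QTY, QUY, STY, SWY, UVY, UWY
  3-simplices (2): PQSY, QSTY

so the chain groups are C_0 ≅ Z^10, C_1 ≅ Z^19, C_2 ≅ Z^11, C_3 ≅ Z^2.

Boundary ∂_1: C_1 → C_0 maps an edge to its endpoints' difference, ∂[p,q] = q − p. For instance
  ∂PQ = Q − P.
The 10×19 boundary matrix has rank 9 and Smith normal form diag(1,1,1,1,1,1,1,1,1).

∂_2: C_2 → C_1 maps a triangle to the signed sum of its edges. For instance
  ∂QSY = SY − QY + QS,
  ∂PSY = SY − PY + PS.
This gives a 19×11 integer matrix of rank 9; reducing to Smith normal form yields diagonal entries (1,1,1,1,1,1,1,1,1).

The boundary map ∂_3: C_3 → C_2 sends each 3-simplex σ to the alternating sum Σ_i (−1)^i (σ with its i-th vertex removed). For instance
  ∂QSTY = STY − QTY + QSY − QST,
  ∂PQSY = QSY − PSY + PQY − PQS.
The 11×2 boundary matrix has rank 2 and Smith normal form diag(1,1).

Reading off H_k = ker ∂_k / im ∂_{k+1}:

  H_0: rank C_0 − rank ∂_1 = 10 − 9 = 1, and the invariant factors of ∂_1 are all 1, so H_0 ≅ Z.
  H_1: rank ker ∂_1 − rank ∂_2 = (19 − 9) − 9 = 1, and the invariant factors of ∂_2 are all 1, so H_1 ≅ Z.
  H_2: rank ker ∂_2 − rank ∂_3 = (11 − 9) − 2 = 0, and the invariant factors of ∂_3 are all 1, so H_2 ≅ 0.
  H_3: rank ker ∂_3 − rank ∂_4 = (2 − 2) − 0 = 0, and there is no ∂_4, so H_3 ≅ 0.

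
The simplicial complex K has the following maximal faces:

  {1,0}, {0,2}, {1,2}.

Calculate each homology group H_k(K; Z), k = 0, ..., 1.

H_0 ≅ Z,  H_1 ≅ Z.

K has 3 vertices, 3 edges.
rank ∂_0 = 0, rank ∂_1 = 2 ⇒ b_0 = 3 − 0 − 2 = 1; all invariant factors of ∂_1 are 1 so no torsion. So H_0 = Z.
rank ∂_1 = 2, rank ∂_2 = 0 ⇒ b_1 = 3 − 2 − 0 = 1. So H_1 = Z.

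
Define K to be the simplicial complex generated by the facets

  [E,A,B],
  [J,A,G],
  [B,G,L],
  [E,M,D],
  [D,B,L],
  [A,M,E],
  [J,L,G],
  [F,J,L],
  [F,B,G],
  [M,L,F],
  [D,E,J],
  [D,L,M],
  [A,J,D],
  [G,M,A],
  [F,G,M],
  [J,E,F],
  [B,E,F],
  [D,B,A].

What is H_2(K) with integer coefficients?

Order the vertices as A < B < D < E < F < G < J < L < M. Listing each simplex with vertices in this order, K has dimension 2 with simplices:

  0-simplices (9): A, B, D, E, F, G, J, L, M
  1-simplices (27): AB, AD, AE, AG, AJ, AM, BD, BE, BF, BG, BL, DE, DJ, DL, DM, EF, EJ, EM, FG, FJ, FL, FM, GJ, GL, GM, JL, LM
  2-simplices (18): ABD, ABE, ADJ, AEM, AGJ, AGM, BDL, BEF, BFG, BGL, DEJ, DEM, DLM, EFJ, FGM, FJL, FLM, GJL

giving chain groups C_0 ≅ Z^9, C_1 ≅ Z^27, C_2 ≅ Z^18.

The boundary map ∂_1: C_1 → C_0 is given by ∂[p,q] = [q] − [p].
The 9×27 boundary matrix has rank 8 and Smith normal form diag(1,1,1,1,1,1,1,1).

∂_2: C_2 → C_1 acts by ∂[p,q,r] = [q,r] − [p,r] + [p,q]. For instance
  ∂BFG = FG − BG + BF,
  ∂DEJ = EJ − DJ + DE.
The resulting 27×18 matrix has rank 18, and its Smith normal form has invariant factors (1,1,1,1,1,1,1,1,1,1,1,1,1,1,1,1,1,2).

Reading off H_k = ker ∂_k / im ∂_{k+1}:

  H_2: rank ker ∂_2 − rank ∂_3 = (18 − 18) − 0 = 0, and there is no ∂_3, so H_2 ≅ 0.

H_2 ≅ 0.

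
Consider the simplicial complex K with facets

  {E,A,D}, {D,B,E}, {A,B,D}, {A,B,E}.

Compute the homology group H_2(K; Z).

H_2 = Z.

Take the total order A < B < D < E on the vertex set. Then K (dimension 2) consists of the simplices:

  0-simplices (4): A, B, D, E
  1-simplices (6): AB, AD, AE, BD, BE, DE
  2-simplices (4): ABD, ABE, ADE, BDE

giving chain groups C_0 ≅ Z^4, C_1 ≅ Z^6, C_2 ≅ Z^4.

Boundary ∂_1: C_1 → C_0 sends each edge [p,q] (with p < q) to q − p. For instance
  ∂AE = E − A.
The resulting 4×6 matrix has rank 3, and its Smith normal form has invariant factors (1,1,1).

The boundary map ∂_2: C_2 → C_1 acts by ∂[p,q,r] = [q,r] − [p,r] + [p,q]. For instance
  ∂BDE = DE − BE + BD,
  ∂ABD = BD − AD + AB.
As a 6×4 matrix over Z this has rank 3, with invariant factors (1,1,1).

Reading off H_k = ker ∂_k / im ∂_{k+1}:

  H_2: rank ker ∂_2 − rank ∂_3 = (4 − 3) − 0 = 1, and there is no ∂_3, so H_2 = Z.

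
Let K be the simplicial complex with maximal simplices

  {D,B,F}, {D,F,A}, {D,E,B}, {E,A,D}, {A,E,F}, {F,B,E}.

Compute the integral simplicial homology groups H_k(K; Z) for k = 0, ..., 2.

H_0 ≅ Z,  H_1 = 0,  H_2 ≅ Z.

Fix the vertex order A < B < D < E < F and write every simplex with vertices in increasing order. Then dim K = 2 and the simplices of K are:

  0-simplices (5): A, B, D, E, F
  1-simplices (9): AD, AE, AF, BD, BE, BF, DE, DF, EF
  2-simplices (6): ADE, ADF, AEF, BDE, BDF, BEF

giving chain groups C_0 ≅ Z^5, C_1 ≅ Z^9, C_2 ≅ Z^6.

Boundary ∂_1: C_1 → C_0 maps an edge to its endpoints' difference, ∂[p,q] = q − p. For instance
  ∂AE = E − A.
This gives a 5×9 integer matrix of rank 4; reducing to Smith normal form yields diagonal entries (1,1,1,1).

Boundary ∂_2: C_2 → C_1 maps a triangle to the signed sum of its edges. For instance
  ∂BDE = DE − BE + BD,
  ∂ADE = DE − AE + AD.
The resulting 9×6 matrix has rank 5, and its Smith normal form has invariant factors (1,1,1,1,1).

From H_k ≅ ker(∂_k) / im(∂_{k+1}) we obtain:

  H_0: rank C_0 − rank ∂_1 = 5 − 4 = 1, and the invariant factors of ∂_1 are all 1, so H_0 = Z.
  H_1: rank ker ∂_1 − rank ∂_2 = (9 − 4) − 5 = 0, and the invariant factors of ∂_2 are all 1, so H_1 = 0.
  H_2: rank ker ∂_2 − rank ∂_3 = (6 − 5) − 0 = 1, and there is no ∂_3, so H_2 = Z.

As a check, the Euler characteristic is 5 − 9 + 6 = 2, which agrees with 1 − 0 + 1 = 2.
(K is a triangulation of the 2-sphere S^2.)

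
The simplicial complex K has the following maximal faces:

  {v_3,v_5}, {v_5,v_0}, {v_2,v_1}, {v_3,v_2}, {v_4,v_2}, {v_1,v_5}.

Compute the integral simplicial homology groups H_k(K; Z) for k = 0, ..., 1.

We work with the vertex ordering v_0 < v_1 < v_2 < v_3 < v_4 < v_5. The simplices of K, each written with vertices in increasing order, are:

  0-simplices (6): [v_0], [v_1], [v_2], [v_3], [v_4], [v_5]
  1-simplices (6): [v_0,v_5], [v_1,v_2], [v_1,v_5], [v_2,v_3], [v_2,v_4], [v_3,v_5]

so the chain groups are C_0 ≅ Z^6, C_1 ≅ Z^6.

The boundary map ∂_1: C_1 → C_0 sends each edge [p,q] (with p < q) to q − p. For instance
  ∂[v_2,v_4] = [v_4] − [v_2].
This gives a 6×6 integer matrix of rank 5; reducing to Smith normal form yields diagonal entries (1,1,1,1,1).

Now H_k = ker ∂_k / im ∂_{k+1}, so:

  H_0: rank C_0 − rank ∂_1 = 6 − 5 = 1, and the invariant factors of ∂_1 are all 1, so H_0 ≅ Z.
  H_1: rank ker ∂_1 − rank ∂_2 = (6 − 5) − 0 = 1, and there is no ∂_2, so H_1 ≅ Z.

As a check, the Euler characteristic is 6 − 6 = 0, which agrees with 1 − 1 = 0.

H_0 = Z,  H_1 = Z.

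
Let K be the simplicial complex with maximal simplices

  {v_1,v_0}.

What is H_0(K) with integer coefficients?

We work with the vertex ordering v_0 < v_1. The simplices of K, each written with vertices in increasing order, are:

  0-simplices (2): [v_0], [v_1]
  1-simplices (1): [v_0,v_1]

Hence C_0 ≅ Z^2, C_1 ≅ Z^1.

Boundary ∂_1: C_1 → C_0 sends each edge [p,q] (with p < q) to q − p. For instance
  ∂[v_0,v_1] = [v_1] − [v_0].
As a 2×1 matrix over Z this has rank 1, with invariant factors (1).

Reading off H_k = ker ∂_k / im ∂_{k+1}:

  H_0: rank C_0 − rank ∂_1 = 2 − 1 = 1, and the invariant factors of ∂_1 are all 1, so H_0 ≅ Z.

H_0 = Z.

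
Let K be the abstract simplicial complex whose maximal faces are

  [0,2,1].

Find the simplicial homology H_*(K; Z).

Order the vertices as 0 < 1 < 2. Listing each simplex with vertices in this order, K has dimension 2 with simplices:

  0-simplices (3): [0], [1], [2]
  1-simplices (3): [0,1], [0,2], [1,2]
  2-simplices (1): [0,1,2]

giving chain groups C_0 ≅ Z^3, C_1 ≅ Z^3, C_2 ≅ Z^1.

Boundary ∂_1: C_1 → C_0 is given by ∂[p,q] = [q] − [p].
The resulting 3×3 matrix has rank 2, and its Smith normal form has invariant factors (1,1).

Boundary ∂_2: C_2 → C_1 maps a triangle to the signed sum of its edges. For instance
  ∂[0,1,2] = [1,2] − [0,2] + [0,1].
As a 3×1 matrix over Z this has rank 1, with invariant factors (1).

Reading off H_k = ker ∂_k / im ∂_{k+1}:

  H_0: rank C_0 − rank ∂_1 = 3 − 2 = 1, and the invariant factors of ∂_1 are all 1, so H_0 = Z.
  H_1: rank ker ∂_1 − rank ∂_2 = (3 − 2) − 1 = 0, and the invariant factors of ∂_2 are all 1, so H_1 = 0.
  H_2: rank ker ∂_2 − rank ∂_3 = (1 − 1) − 0 = 0, and there is no ∂_3, so H_2 = 0.

H_0 ≅ Z,  H_1 = 0,  H_2 = 0.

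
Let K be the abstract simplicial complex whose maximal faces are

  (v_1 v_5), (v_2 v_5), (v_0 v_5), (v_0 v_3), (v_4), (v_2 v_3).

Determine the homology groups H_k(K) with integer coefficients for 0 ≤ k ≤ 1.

Take the total order v_0 < v_1 < v_2 < v_3 < v_4 < v_5 on the vertex set. Then K (dimension 1) consists of the simplices:

  0-simplices (6): [v_0], [v_1], [v_2], [v_3], [v_4], [v_5]
  1-simplices (5): [v_0,v_3], [v_0,v_5], [v_1,v_5], [v_2,v_3], [v_2,v_5]

Hence C_0 ≅ Z^6, C_1 ≅ Z^5.

The boundary map ∂_1: C_1 → C_0 sends each edge [p,q] (with p < q) to q − p. For instance
  ∂[v_2,v_3] = [v_3] − [v_2].
As a 6×5 matrix over Z this has rank 4, with invariant factors (1,1,1,1).

Now H_k = ker ∂_k / im ∂_{k+1}, so:

  H_0: rank C_0 − rank ∂_1 = 6 − 4 = 2, and the invariant factors of ∂_1 are all 1, so H_0 ≅ Z^2.
  H_1: rank ker ∂_1 − rank ∂_2 = (5 − 4) − 0 = 1, and there is no ∂_2, so H_1 ≅ Z.

H_0 = Z^2,  H_1 = Z.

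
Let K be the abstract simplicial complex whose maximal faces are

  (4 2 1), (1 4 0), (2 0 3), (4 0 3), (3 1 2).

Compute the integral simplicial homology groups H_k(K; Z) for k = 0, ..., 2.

H_0 ≅ Z,  H_1 ≅ Z,  H_2 = 0.

Fix the vertex order 0 < 1 < 2 < 3 < 4 and write every simplex with vertices in increasing order. Then dim K = 2 and the simplices of K are:

  0-simplices (5): [0], [1], [2], [3], [4]
  1-simplices (10): [0,1], [0,2], [0,3], [0,4], [1,2], [1,3], [1,4], [2,3], [2,4], [3,4]
  2-simplices (5): [0,1,4], [0,2,3], [0,3,4], [1,2,3], [1,2,4]

so the chain groups are C_0 ≅ Z^5, C_1 ≅ Z^10, C_2 ≅ Z^5.

The boundary map ∂_1: C_1 → C_0 maps an edge to its endpoints' difference, ∂[p,q] = q − p. For instance
  ∂[1,3] = [3] − [1].
As a 5×10 matrix over Z this has rank 4, with invariant factors (1,1,1,1).

∂_2: C_2 → C_1 sends each 2-simplex [p,q,r] to [q,r] − [p,r] + [p,q]. For instance
  ∂[1,2,3] = [2,3] − [1,3] + [1,2],
  ∂[0,2,3] = [2,3] − [0,3] + [0,2].
The resulting 10×5 matrix has rank 5, and its Smith normal form has invariant factors (1,1,1,1,1).

From H_k ≅ ker(∂_k) / im(∂_{k+1}) we obtain:

  H_0: rank C_0 − rank ∂_1 = 5 − 4 = 1, and the invariant factors of ∂_1 are all 1, so H_0 = Z.
  H_1: rank ker ∂_1 − rank ∂_2 = (10 − 4) − 5 = 1, and the invariant factors of ∂_2 are all 1, so H_1 = Z.
  H_2: rank ker ∂_2 − rank ∂_3 = (5 − 5) − 0 = 0, and there is no ∂_3, so H_2 = 0.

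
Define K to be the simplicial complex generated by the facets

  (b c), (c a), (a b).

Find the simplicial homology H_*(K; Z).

Take the total order a < b < c on the vertex set. Then K (dimension 1) consists of the simplices:

  0-simplices (3): a, b, c
  1-simplices (3): ab, ac, bc

giving chain groups C_0 ≅ Z^3, C_1 ≅ Z^3.

Boundary ∂_1: C_1 → C_0 sends each edge [p,q] (with p < q) to q − p. For instance
  ∂ac = c − a.
This gives a 3×3 integer matrix of rank 2; reducing to Smith normal form yields diagonal entries (1,1).

Now H_k = ker ∂_k / im ∂_{k+1}, so:

  H_0: rank C_0 − rank ∂_1 = 3 − 2 = 1, and the invariant factors of ∂_1 are all 1, so H_0 = Z.
  H_1: rank ker ∂_1 − rank ∂_2 = (3 − 2) − 0 = 1, and there is no ∂_2, so H_1 = Z.

H_0 = Z,  H_1 = Z.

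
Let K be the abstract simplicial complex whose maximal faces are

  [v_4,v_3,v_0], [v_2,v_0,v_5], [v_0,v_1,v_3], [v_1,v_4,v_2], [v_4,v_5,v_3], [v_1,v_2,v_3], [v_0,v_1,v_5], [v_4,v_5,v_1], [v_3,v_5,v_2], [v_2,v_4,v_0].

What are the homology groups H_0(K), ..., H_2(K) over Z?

H_0 ≅ Z,  H_1 ≅ Z_2,  H_2 = 0.

Order the vertices as v_0 < v_1 < v_2 < v_3 < v_4 < v_5. Listing each simplex with vertices in this order, K has dimension 2 with simplices:

  0-simplices (6): [v_0], [v_1], [v_2], [v_3], [v_4], [v_5]
  1-simplices (15): (15 of them)
  2-simplices (10): [v_0,v_1,v_3], [v_0,v_1,v_5], [v_0,v_2,v_4], [v_0,v_2,v_5], [v_0,v_3,v_4], [v_1,v_2,v_3], [v_1,v_2,v_4], [v_1,v_4,v_5], [v_2,v_3,v_5], [v_3,v_4,v_5]

Hence C_0 ≅ Z^6, C_1 ≅ Z^15, C_2 ≅ Z^10.

∂_1: C_1 → C_0 is given by ∂[p,q] = [q] − [p]. For instance
  ∂[v_2,v_4] = [v_4] − [v_2].
The 6×15 boundary matrix has rank 5 and Smith normal form diag(1,1,1,1,1).

The boundary map ∂_2: C_2 → C_1 maps a triangle to the signed sum of its edges. For instance
  ∂[v_1,v_2,v_3] = [v_2,v_3] − [v_1,v_3] + [v_1,v_2],
  ∂[v_0,v_1,v_3] = [v_1,v_3] − [v_0,v_3] + [v_0,v_1].
As a 15×10 matrix over Z this has rank 10, with invariant factors (1,1,1,1,1,1,1,1,1,2).

From H_k ≅ ker(∂_k) / im(∂_{k+1}) we obtain:

  H_0: rank C_0 − rank ∂_1 = 6 − 5 = 1, and the invariant factors of ∂_1 are all 1, so H_0 ≅ Z.
  H_1: rank ker ∂_1 − rank ∂_2 = (15 − 5) − 10 = 0, and ∂_2 has invariant factor 2 > 1, so H_1 ≅ Z_2.
  H_2: rank ker ∂_2 − rank ∂_3 = (10 − 10) − 0 = 0, and there is no ∂_3, so H_2 ≅ 0.

As a check, the Euler characteristic is 6 − 15 + 10 = 1, which agrees with 1 − 0 + 0 = 1.
(K is a triangulation of the real projective plane RP^2.)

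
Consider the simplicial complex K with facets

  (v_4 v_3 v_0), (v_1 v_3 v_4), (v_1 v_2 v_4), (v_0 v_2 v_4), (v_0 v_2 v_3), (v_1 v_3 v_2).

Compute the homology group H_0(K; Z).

Fix the vertex order v_0 < v_1 < v_2 < v_3 < v_4 and write every simplex with vertices in increasing order. Then dim K = 2 and the simplices of K are:

  0-simplices (5): [v_0], [v_1], [v_2], [v_3], [v_4]
  1-simplices (9): [v_0,v_2], [v_0,v_3], [v_0,v_4], [v_1,v_2], [v_1,v_3], [v_1,v_4], [v_2,v_3], [v_2,v_4], [v_3,v_4]
  2-simplices (6): [v_0,v_2,v_3], [v_0,v_2,v_4], [v_0,v_3,v_4], [v_1,v_2,v_3], [v_1,v_2,v_4], [v_1,v_3,v_4]

so the chain groups are C_0 ≅ Z^5, C_1 ≅ Z^9, C_2 ≅ Z^6.

The boundary map ∂_1: C_1 → C_0 maps an edge to its endpoints' difference, ∂[p,q] = q − p.
The resulting 5×9 matrix has rank 4, and its Smith normal form has invariant factors (1,1,1,1).

The boundary map ∂_2: C_2 → C_1 maps a triangle to the signed sum of its edges. For instance
  ∂[v_1,v_2,v_3] = [v_2,v_3] − [v_1,v_3] + [v_1,v_2],
  ∂[v_1,v_3,v_4] = [v_3,v_4] − [v_1,v_4] + [v_1,v_3].
The 9×6 boundary matrix has rank 5 and Smith normal form diag(1,1,1,1,1).

From H_k ≅ ker(∂_k) / im(∂_{k+1}) we obtain:

  H_0: rank C_0 − rank ∂_1 = 5 − 4 = 1, and the invariant factors of ∂_1 are all 1, so H_0 ≅ Z.

H_0 = Z.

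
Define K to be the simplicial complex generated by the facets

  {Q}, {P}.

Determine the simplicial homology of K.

Fix the vertex order P < Q and write every simplex with vertices in increasing order. Then dim K = 0 and the simplices of K are:

  0-simplices (2): P, Q

giving chain groups C_0 ≅ Z^2.

Reading off H_k = ker ∂_k / im ∂_{k+1}:

  H_0: rank C_0 − rank ∂_1 = 2 − 0 = 2, and there is no ∂_1, so H_0 ≅ Z^2.

H_0 = Z^2.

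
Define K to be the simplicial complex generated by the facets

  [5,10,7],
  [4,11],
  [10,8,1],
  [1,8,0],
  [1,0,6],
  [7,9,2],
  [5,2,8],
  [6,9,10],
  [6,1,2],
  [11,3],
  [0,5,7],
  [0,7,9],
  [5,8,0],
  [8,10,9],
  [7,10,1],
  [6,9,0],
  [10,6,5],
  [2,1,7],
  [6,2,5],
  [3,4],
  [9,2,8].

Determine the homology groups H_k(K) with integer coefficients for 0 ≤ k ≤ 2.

H_0 = Z^2,  H_1 = Z^3,  H_2 = Z.

Take the total order 0 < 1 < 2 < 3 < 4 < 5 < 6 < 7 < 8 < 9 < 10 < 11 on the vertex set. Then K (dimension 2) consists of the simplices:

  0-simplices (12): [0], [1], [2], [3], [4], [5], [6], [7], [8], [9], [10], [11]
  1-simplices (30): (30 of them)
  2-simplices (18): (18 of them)

giving chain groups C_0 ≅ Z^12, C_1 ≅ Z^30, C_2 ≅ Z^18.

Boundary ∂_1: C_1 → C_0 is given by ∂[p,q] = [q] − [p].
The 12×30 boundary matrix has rank 10 and Smith normal form diag(1,1,1,1,1,1,1,1,1,1).

Boundary ∂_2: C_2 → C_1 sends each 2-simplex [p,q,r] to [q,r] − [p,r] + [p,q]. For instance
  ∂[2,7,9] = [7,9] − [2,9] + [2,7],
  ∂[0,5,7] = [5,7] − [0,7] + [0,5].
As a 30×18 matrix over Z this has rank 17, with invariant factors (1,1,1,1,1,1,1,1,1,1,1,1,1,1,1,1,1).

Now H_k = ker ∂_k / im ∂_{k+1}, so:

  H_0: rank C_0 − rank ∂_1 = 12 − 10 = 2, and the invariant factors of ∂_1 are all 1, so H_0 ≅ Z^2.
  H_1: rank ker ∂_1 − rank ∂_2 = (30 − 10) − 17 = 3, and the invariant factors of ∂_2 are all 1, so H_1 ≅ Z^3.
  H_2: rank ker ∂_2 − rank ∂_3 = (18 − 17) − 0 = 1, and there is no ∂_3, so H_2 ≅ Z.

(K is a triangulation of the disjoint union of the circle S^1 and the torus T^2.)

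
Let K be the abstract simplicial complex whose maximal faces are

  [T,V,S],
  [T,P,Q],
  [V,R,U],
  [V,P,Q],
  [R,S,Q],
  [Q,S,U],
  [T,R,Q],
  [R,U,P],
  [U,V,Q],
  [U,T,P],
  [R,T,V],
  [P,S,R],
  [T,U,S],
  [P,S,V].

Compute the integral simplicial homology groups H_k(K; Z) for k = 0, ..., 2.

H_0 ≅ Z,  H_1 ≅ Z^2,  H_2 ≅ Z.

K has 7 vertices, 21 edges, 14 triangles.
rank ∂_0 = 0, rank ∂_1 = 6 ⇒ b_0 = 7 − 0 − 6 = 1; all invariant factors of ∂_1 are 1 so no torsion. So H_0 = Z.
rank ∂_1 = 6, rank ∂_2 = 13 ⇒ b_1 = 21 − 6 − 13 = 2; all invariant factors of ∂_2 are 1 so no torsion. So H_1 = Z^2.
rank ∂_2 = 13, rank ∂_3 = 0 ⇒ b_2 = 14 − 13 − 0 = 1. So H_2 = Z.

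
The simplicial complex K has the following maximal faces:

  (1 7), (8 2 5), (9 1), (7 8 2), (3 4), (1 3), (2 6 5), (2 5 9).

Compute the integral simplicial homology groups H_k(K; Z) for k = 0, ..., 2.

We work with the vertex ordering 1 < 2 < 3 < 4 < 5 < 6 < 7 < 8 < 9. The simplices of K, each written with vertices in increasing order, are:

  0-simplices (9): [1], [2], [3], [4], [5], [6], [7], [8], [9]
  1-simplices (13): [1,3], [1,7], [1,9], [2,5], [2,6], [2,7], [2,8], [2,9], [3,4], [5,6], [5,8], [5,9], [7,8]
  2-simplices (4): [2,5,6], [2,5,8], [2,5,9], [2,7,8]

Hence C_0 ≅ Z^9, C_1 ≅ Z^13, C_2 ≅ Z^4.

The boundary map ∂_1: C_1 → C_0 maps an edge to its endpoints' difference, ∂[p,q] = q − p.
The 9×13 boundary matrix has rank 8 and Smith normal form diag(1,1,1,1,1,1,1,1).

Boundary ∂_2: C_2 → C_1 maps a triangle to the signed sum of its edges. For instance
  ∂[2,5,6] = [5,6] − [2,6] + [2,5],
  ∂[2,5,9] = [5,9] − [2,9] + [2,5].
The 13×4 boundary matrix has rank 4 and Smith normal form diag(1,1,1,1).

Reading off H_k = ker ∂_k / im ∂_{k+1}:

  H_0: rank C_0 − rank ∂_1 = 9 − 8 = 1, and the invariant factors of ∂_1 are all 1, so H_0 = Z.
  H_1: rank ker ∂_1 − rank ∂_2 = (13 − 8) − 4 = 1, and the invariant factors of ∂_2 are all 1, so H_1 = Z.
  H_2: rank ker ∂_2 − rank ∂_3 = (4 − 4) − 0 = 0, and there is no ∂_3, so H_2 = 0.

H_0 = Z,  H_1 = Z,  H_2 = 0.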